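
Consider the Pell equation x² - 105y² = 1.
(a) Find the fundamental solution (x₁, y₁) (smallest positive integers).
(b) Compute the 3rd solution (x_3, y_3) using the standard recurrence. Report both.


Step 1: Find the fundamental solution (x₁, y₁) of x² - 105y² = 1.
  Expand √105 as a continued fraction. a₀ = ⌊√105⌋ = 10; iterate m_{k+1} = d_k·a_k − m_k, d_{k+1} = (105 − m_{k+1}²)/d_k, a_{k+1} = ⌊(a₀ + m_{k+1})/d_{k+1}⌋ (starting m₀ = 0, d₀ = 1), with convergents p_k = a_k·p_{k-1} + p_{k-2}, q_k = a_k·q_{k-1} + q_{k-2} (p₋₁ = 1, q₋₁ = 0):
  k = 0: a₀ = 10; p₀/q₀ = 10/1; p₀² − 105·q₀² = 100 − 105 = -5.
  k = 1: m = 10, d = 5, a = ⌊(10 + 10)/5⌋ = 4; p/q = (4·10 + 1)/(4·1 + 0) = 41/4; p² − 105·q² = 1681 − 1680 = 1.
  The first convergent with p² − 105·q² = 1 gives the fundamental solution (x₁, y₁) = (41, 4).
Step 2: Apply the recurrence (x_{n+1}, y_{n+1}) = (x₁x_n + 105y₁y_n, x₁y_n + y₁x_n) repeatedly.
  From (x_1, y_1) = (41, 4): x_2 = 41·41 + 105·4·4 = 3361; y_2 = 41·4 + 4·41 = 328.
  From (x_2, y_2) = (3361, 328): x_3 = 41·3361 + 105·4·328 = 275561; y_3 = 41·328 + 4·3361 = 26892.
Step 3: Verify x_3² - 105·y_3² = 75933864721 - 75933864720 = 1 (should be 1). ✓

(x_1, y_1) = (41, 4); (x_3, y_3) = (275561, 26892).


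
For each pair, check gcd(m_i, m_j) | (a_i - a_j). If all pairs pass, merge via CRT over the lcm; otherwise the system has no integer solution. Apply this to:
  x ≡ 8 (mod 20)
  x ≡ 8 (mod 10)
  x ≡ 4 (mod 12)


Moduli 20, 10, 12 are not pairwise coprime, so CRT works modulo lcm(m_i) when all pairwise compatibility conditions hold.
Pairwise compatibility: gcd(m_i, m_j) must divide a_i - a_j for every pair.
Merge one congruence at a time:
  Start: x ≡ 8 (mod 20).
  Combine with x ≡ 8 (mod 10): gcd(20, 10) = 10; 8 - 8 = 0, which IS divisible by 10, so compatible.
    Write x = 8 + 20·t and substitute into x ≡ 8 (mod 10): 20·t ≡ 8 − 8 = 0 (mod 10).
    Divide the congruence (and modulus) by g = 10: 2·t ≡ 0 (mod 1).
    Modulo 1 every t works; take t = 0.
    Then x = 8 + 20·0 = 8, valid modulo lcm(20, 10) = 20: x ≡ 8 (mod 20).
  Combine with x ≡ 4 (mod 12): gcd(20, 12) = 4; 4 - 8 = -4, which IS divisible by 4, so compatible.
    Write x = 8 + 20·t and substitute into x ≡ 4 (mod 12): 20·t ≡ 4 − 8 = -4 (mod 12).
    Divide the congruence (and modulus) by g = 4: 5·t ≡ -1 (mod 3).
    Reduce coefficients mod 3: 2·t ≡ 2 (mod 3).
    The inverse of 2 mod 3 is 2 (since 2·2 = 4 = 1·3 + 1), so t ≡ 2·2 = 4 ≡ 1 (mod 3).
    Then x = 8 + 20·1 = 28, valid modulo lcm(20, 12) = 60: x ≡ 28 (mod 60).
Verify: 28 mod 20 = 8, 28 mod 10 = 8, 28 mod 12 = 4.

x ≡ 28 (mod 60).


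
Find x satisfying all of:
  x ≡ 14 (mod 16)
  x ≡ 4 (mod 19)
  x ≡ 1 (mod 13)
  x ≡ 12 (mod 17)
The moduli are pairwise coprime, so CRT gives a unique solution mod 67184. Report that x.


Product of moduli M = 16 · 19 · 13 · 17 = 67184.
Merge one congruence at a time:
  Start: x ≡ 14 (mod 16).
  Combine with x ≡ 4 (mod 19); new modulus lcm = 304.
    Write x = 14 + 16·t and substitute into x ≡ 4 (mod 19): 16·t ≡ 4 − 14 = -10 (mod 19).
    Reduce coefficients mod 19: 16·t ≡ 9 (mod 19).
    The inverse of 16 mod 19 is 6 (since 16·6 = 96 = 5·19 + 1), so t ≡ 6·9 = 54 ≡ 16 (mod 19).
    Then x = 14 + 16·16 = 270, valid modulo lcm(16, 19) = 304: x ≡ 270 (mod 304).
  Combine with x ≡ 1 (mod 13); new modulus lcm = 3952.
    Write x = 270 + 304·t and substitute into x ≡ 1 (mod 13): 304·t ≡ 1 − 270 = -269 (mod 13).
    Reduce coefficients mod 13: 5·t ≡ 4 (mod 13).
    The inverse of 5 mod 13 is 8 (since 5·8 = 40 = 3·13 + 1), so t ≡ 8·4 = 32 ≡ 6 (mod 13).
    Then x = 270 + 304·6 = 2094, valid modulo lcm(304, 13) = 3952: x ≡ 2094 (mod 3952).
  Combine with x ≡ 12 (mod 17); new modulus lcm = 67184.
    Write x = 2094 + 3952·t and substitute into x ≡ 12 (mod 17): 3952·t ≡ 12 − 2094 = -2082 (mod 17).
    Reduce coefficients mod 17: 8·t ≡ 9 (mod 17).
    The inverse of 8 mod 17 is 15 (since 8·15 = 120 = 7·17 + 1), so t ≡ 15·9 = 135 ≡ 16 (mod 17).
    Then x = 2094 + 3952·16 = 65326, valid modulo lcm(3952, 17) = 67184: x ≡ 65326 (mod 67184).
Verify against each original: 65326 mod 16 = 14, 65326 mod 19 = 4, 65326 mod 13 = 1, 65326 mod 17 = 12.

x ≡ 65326 (mod 67184).


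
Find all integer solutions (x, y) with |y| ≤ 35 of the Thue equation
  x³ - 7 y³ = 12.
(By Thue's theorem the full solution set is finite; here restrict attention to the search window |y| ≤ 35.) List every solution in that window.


The equation is x³ - 7y³ = 12. For fixed y, x³ = 7·y³ + 12, so a solution requires the RHS to be a perfect cube.
Strategy: iterate y from -35 to 35, compute RHS = 7·y³ + 12, and check whether it is a (positive or negative) perfect cube.
Check small values of y:
  y = 0: RHS = 12 is not a perfect cube.
  y = 1: RHS = 19 is not a perfect cube.
  y = -1: RHS = 5 is not a perfect cube.
  y = 2: RHS = 68 is not a perfect cube.
  y = -2: RHS = -44 is not a perfect cube.
  y = 3: RHS = 201 is not a perfect cube.
  y = -3: RHS = -177 is not a perfect cube.
Continuing the search up to |y| = 35 finds no solutions either.
No (x, y) in the scanned range satisfies the equation.

No integer solutions with |y| ≤ 35.


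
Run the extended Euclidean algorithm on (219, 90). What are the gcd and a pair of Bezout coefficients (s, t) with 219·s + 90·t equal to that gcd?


Euclidean algorithm on (219, 90) — divide until remainder is 0:
  219 = 2 · 90 + 39
  90 = 2 · 39 + 12
  39 = 3 · 12 + 3
  12 = 4 · 3 + 0
gcd(219, 90) = 3.
Track Bezout coefficients alongside the remainders: start with r₀ = 219 = a·1 + b·0 (s = 1, t = 0) and r₁ = 90 = a·0 + b·1 (s = 0, t = 1); each new remainder r_{k+1} = r_{k-1} − q_k·r_k inherits s_{k+1} = s_{k-1} − q_k·s_k, t_{k+1} = t_{k-1} − q_k·t_k, so r_k = a·s_k + b·t_k at every step:
  q = 2: r = 39, s = 1 − 2·0 = 1, t = 0 − 2·1 = -2  (check: 219·1 + 90·(-2) = 39)
  q = 2: r = 12, s = 0 − 2·1 = -2, t = 1 − 2·(-2) = 5  (check: 219·(-2) + 90·5 = 12)
  q = 3: r = 3, s = 1 − 3·(-2) = 7, t = -2 − 3·5 = -17  (check: 219·7 + 90·(-17) = 3)
The row with r = 3 (the gcd) gives the Bezout coefficients s = 7, t = -17.
Result: 219 · (7) + 90 · (-17) = 3.

gcd(219, 90) = 3; s = 7, t = -17 (check: 219·7 + 90·(-17) = 3).


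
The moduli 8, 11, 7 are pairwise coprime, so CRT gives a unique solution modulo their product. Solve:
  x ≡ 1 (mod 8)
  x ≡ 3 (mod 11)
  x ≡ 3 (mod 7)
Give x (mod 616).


Moduli 8, 11, 7 are pairwise coprime; by CRT there is a unique solution modulo M = 8 · 11 · 7 = 616.
Solve pairwise, accumulating the modulus:
  Start with x ≡ 1 (mod 8).
  Combine with x ≡ 3 (mod 11): since gcd(8, 11) = 1, we get a unique residue mod 88.
    Write x = 1 + 8·t and substitute into x ≡ 3 (mod 11): 8·t ≡ 3 − 1 = 2 (mod 11).
    The inverse of 8 mod 11 is 7 (since 8·7 = 56 = 5·11 + 1), so t ≡ 7·2 = 14 ≡ 3 (mod 11).
    Then x = 1 + 8·3 = 25, valid modulo lcm(8, 11) = 88: x ≡ 25 (mod 88).
  Combine with x ≡ 3 (mod 7): since gcd(88, 7) = 1, we get a unique residue mod 616.
    Write x = 25 + 88·t and substitute into x ≡ 3 (mod 7): 88·t ≡ 3 − 25 = -22 (mod 7).
    Reduce coefficients mod 7: 4·t ≡ 6 (mod 7).
    The inverse of 4 mod 7 is 2 (since 4·2 = 8 = 1·7 + 1), so t ≡ 2·6 = 12 ≡ 5 (mod 7).
    Then x = 25 + 88·5 = 465, valid modulo lcm(88, 7) = 616: x ≡ 465 (mod 616).
Verify: 465 mod 8 = 1 ✓, 465 mod 11 = 3 ✓, 465 mod 7 = 3 ✓.

x ≡ 465 (mod 616).


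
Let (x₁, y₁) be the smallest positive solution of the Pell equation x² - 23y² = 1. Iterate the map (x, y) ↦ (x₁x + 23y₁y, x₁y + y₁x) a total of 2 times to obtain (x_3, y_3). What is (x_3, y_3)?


Step 1: Find the fundamental solution (x₁, y₁) of x² - 23y² = 1.
  Expand √23 as a continued fraction. a₀ = ⌊√23⌋ = 4; iterate m_{k+1} = d_k·a_k − m_k, d_{k+1} = (23 − m_{k+1}²)/d_k, a_{k+1} = ⌊(a₀ + m_{k+1})/d_{k+1}⌋ (starting m₀ = 0, d₀ = 1), with convergents p_k = a_k·p_{k-1} + p_{k-2}, q_k = a_k·q_{k-1} + q_{k-2} (p₋₁ = 1, q₋₁ = 0):
  k = 0: a₀ = 4; p₀/q₀ = 4/1; p₀² − 23·q₀² = 16 − 23 = -7.
  k = 1: m = 4, d = 7, a = ⌊(4 + 4)/7⌋ = 1; p/q = (1·4 + 1)/(1·1 + 0) = 5/1; p² − 23·q² = 25 − 23 = 2.
  k = 2: m = 3, d = 2, a = ⌊(4 + 3)/2⌋ = 3; p/q = (3·5 + 4)/(3·1 + 1) = 19/4; p² − 23·q² = 361 − 368 = -7.
  k = 3: m = 3, d = 7, a = ⌊(4 + 3)/7⌋ = 1; p/q = (1·19 + 5)/(1·4 + 1) = 24/5; p² − 23·q² = 576 − 575 = 1.
  The first convergent with p² − 23·q² = 1 gives the fundamental solution (x₁, y₁) = (24, 5).
Step 2: Apply the recurrence (x_{n+1}, y_{n+1}) = (x₁x_n + 23y₁y_n, x₁y_n + y₁x_n) repeatedly.
  From (x_1, y_1) = (24, 5): x_2 = 24·24 + 23·5·5 = 1151; y_2 = 24·5 + 5·24 = 240.
  From (x_2, y_2) = (1151, 240): x_3 = 24·1151 + 23·5·240 = 55224; y_3 = 24·240 + 5·1151 = 11515.
Step 3: Verify x_3² - 23·y_3² = 3049690176 - 3049690175 = 1 (should be 1). ✓

(x_1, y_1) = (24, 5); (x_3, y_3) = (55224, 11515).


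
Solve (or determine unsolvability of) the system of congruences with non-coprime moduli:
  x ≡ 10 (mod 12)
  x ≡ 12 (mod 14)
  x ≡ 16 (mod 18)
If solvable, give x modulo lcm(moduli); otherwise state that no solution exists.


Moduli 12, 14, 18 are not pairwise coprime, so CRT works modulo lcm(m_i) when all pairwise compatibility conditions hold.
Pairwise compatibility: gcd(m_i, m_j) must divide a_i - a_j for every pair.
Merge one congruence at a time:
  Start: x ≡ 10 (mod 12).
  Combine with x ≡ 12 (mod 14): gcd(12, 14) = 2; 12 - 10 = 2, which IS divisible by 2, so compatible.
    Write x = 10 + 12·t and substitute into x ≡ 12 (mod 14): 12·t ≡ 12 − 10 = 2 (mod 14).
    Divide the congruence (and modulus) by g = 2: 6·t ≡ 1 (mod 7).
    The inverse of 6 mod 7 is 6 (since 6·6 = 36 = 5·7 + 1), so t ≡ 6·1 = 6 ≡ 6 (mod 7).
    Then x = 10 + 12·6 = 82, valid modulo lcm(12, 14) = 84: x ≡ 82 (mod 84).
  Combine with x ≡ 16 (mod 18): gcd(84, 18) = 6; 16 - 82 = -66, which IS divisible by 6, so compatible.
    Write x = 82 + 84·t and substitute into x ≡ 16 (mod 18): 84·t ≡ 16 − 82 = -66 (mod 18).
    Divide the congruence (and modulus) by g = 6: 14·t ≡ -11 (mod 3).
    Reduce coefficients mod 3: 2·t ≡ 1 (mod 3).
    The inverse of 2 mod 3 is 2 (since 2·2 = 4 = 1·3 + 1), so t ≡ 2·1 = 2 ≡ 2 (mod 3).
    Then x = 82 + 84·2 = 250, valid modulo lcm(84, 18) = 252: x ≡ 250 (mod 252).
Verify: 250 mod 12 = 10, 250 mod 14 = 12, 250 mod 18 = 16.

x ≡ 250 (mod 252).


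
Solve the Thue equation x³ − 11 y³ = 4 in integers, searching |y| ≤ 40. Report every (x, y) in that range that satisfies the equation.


The equation is x³ - 11y³ = 4. For fixed y, x³ = 11·y³ + 4, so a solution requires the RHS to be a perfect cube.
Strategy: iterate y from -40 to 40, compute RHS = 11·y³ + 4, and check whether it is a (positive or negative) perfect cube.
Check small values of y:
  y = 0: RHS = 4 is not a perfect cube.
  y = 1: RHS = 15 is not a perfect cube.
  y = -1: RHS = -7 is not a perfect cube.
  y = 2: RHS = 92 is not a perfect cube.
  y = -2: RHS = -84 is not a perfect cube.
  y = 3: RHS = 301 is not a perfect cube.
  y = -3: RHS = -293 is not a perfect cube.
Continuing the search up to |y| = 40 finds no solutions either.
No (x, y) in the scanned range satisfies the equation.

No integer solutions with |y| ≤ 40.


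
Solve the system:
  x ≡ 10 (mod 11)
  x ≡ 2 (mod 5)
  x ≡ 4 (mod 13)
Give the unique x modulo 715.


Moduli 11, 5, 13 are pairwise coprime; by CRT there is a unique solution modulo M = 11 · 5 · 13 = 715.
Solve pairwise, accumulating the modulus:
  Start with x ≡ 10 (mod 11).
  Combine with x ≡ 2 (mod 5): since gcd(11, 5) = 1, we get a unique residue mod 55.
    Write x = 10 + 11·t and substitute into x ≡ 2 (mod 5): 11·t ≡ 2 − 10 = -8 (mod 5).
    Reduce coefficients mod 5: 1·t ≡ 2 (mod 5).
    So t ≡ 2 (mod 5).
    Then x = 10 + 11·2 = 32, valid modulo lcm(11, 5) = 55: x ≡ 32 (mod 55).
  Combine with x ≡ 4 (mod 13): since gcd(55, 13) = 1, we get a unique residue mod 715.
    Write x = 32 + 55·t and substitute into x ≡ 4 (mod 13): 55·t ≡ 4 − 32 = -28 (mod 13).
    Reduce coefficients mod 13: 3·t ≡ 11 (mod 13).
    The inverse of 3 mod 13 is 9 (since 3·9 = 27 = 2·13 + 1), so t ≡ 9·11 = 99 ≡ 8 (mod 13).
    Then x = 32 + 55·8 = 472, valid modulo lcm(55, 13) = 715: x ≡ 472 (mod 715).
Verify: 472 mod 11 = 10 ✓, 472 mod 5 = 2 ✓, 472 mod 13 = 4 ✓.

x ≡ 472 (mod 715).


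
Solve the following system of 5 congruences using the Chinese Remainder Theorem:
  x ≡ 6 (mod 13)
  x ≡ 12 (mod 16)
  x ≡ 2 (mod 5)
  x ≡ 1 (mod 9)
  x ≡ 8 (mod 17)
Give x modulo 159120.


Product of moduli M = 13 · 16 · 5 · 9 · 17 = 159120.
Merge one congruence at a time:
  Start: x ≡ 6 (mod 13).
  Combine with x ≡ 12 (mod 16); new modulus lcm = 208.
    Write x = 6 + 13·t and substitute into x ≡ 12 (mod 16): 13·t ≡ 12 − 6 = 6 (mod 16).
    The inverse of 13 mod 16 is 5 (since 13·5 = 65 = 4·16 + 1), so t ≡ 5·6 = 30 ≡ 14 (mod 16).
    Then x = 6 + 13·14 = 188, valid modulo lcm(13, 16) = 208: x ≡ 188 (mod 208).
  Combine with x ≡ 2 (mod 5); new modulus lcm = 1040.
    Write x = 188 + 208·t and substitute into x ≡ 2 (mod 5): 208·t ≡ 2 − 188 = -186 (mod 5).
    Reduce coefficients mod 5: 3·t ≡ 4 (mod 5).
    The inverse of 3 mod 5 is 2 (since 3·2 = 6 = 1·5 + 1), so t ≡ 2·4 = 8 ≡ 3 (mod 5).
    Then x = 188 + 208·3 = 812, valid modulo lcm(208, 5) = 1040: x ≡ 812 (mod 1040).
  Combine with x ≡ 1 (mod 9); new modulus lcm = 9360.
    Write x = 812 + 1040·t and substitute into x ≡ 1 (mod 9): 1040·t ≡ 1 − 812 = -811 (mod 9).
    Reduce coefficients mod 9: 5·t ≡ 8 (mod 9).
    The inverse of 5 mod 9 is 2 (since 5·2 = 10 = 1·9 + 1), so t ≡ 2·8 = 16 ≡ 7 (mod 9).
    Then x = 812 + 1040·7 = 8092, valid modulo lcm(1040, 9) = 9360: x ≡ 8092 (mod 9360).
  Combine with x ≡ 8 (mod 17); new modulus lcm = 159120.
    Write x = 8092 + 9360·t and substitute into x ≡ 8 (mod 17): 9360·t ≡ 8 − 8092 = -8084 (mod 17).
    Reduce coefficients mod 17: 10·t ≡ 8 (mod 17).
    The inverse of 10 mod 17 is 12 (since 10·12 = 120 = 7·17 + 1), so t ≡ 12·8 = 96 ≡ 11 (mod 17).
    Then x = 8092 + 9360·11 = 111052, valid modulo lcm(9360, 17) = 159120: x ≡ 111052 (mod 159120).
Verify against each original: 111052 mod 13 = 6, 111052 mod 16 = 12, 111052 mod 5 = 2, 111052 mod 9 = 1, 111052 mod 17 = 8.

x ≡ 111052 (mod 159120).


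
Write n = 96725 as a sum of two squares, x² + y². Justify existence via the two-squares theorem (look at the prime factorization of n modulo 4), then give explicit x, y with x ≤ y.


Step 1: Factor n = 96725 = 5^2 · 53 · 73.
Step 2: Check the mod-4 condition on each prime factor: 5 ≡ 1 (mod 4), exponent 2; 53 ≡ 1 (mod 4), exponent 1; 73 ≡ 1 (mod 4), exponent 1.
All primes ≡ 3 (mod 4) appear to even exponent (or don't appear), so by the two-squares theorem n IS expressible as a sum of two squares.
Step 3: Build a representation. Group n = k² · m with k = 5 and m = 53 · 73 = 3869 (a product of primes ≡ 1 (mod 4)); a representation of m scales to one of n via (k·x)² + (k·y)² = k²(x² + y²). Each prime p ≡ 1 (mod 4) is itself a sum of two squares; find a² by testing p − a² for a perfect square:
  53: 53 − 1² = 52, 53 − 2² = 49 = 7² ⇒ 53 = 2² + 7².
  73: 73 − 1² = 72, 73 − 2² = 69, 73 − 3² = 64 = 8² ⇒ 73 = 3² + 8².
  Combine using the Brahmagupta–Fibonacci identity (a² + b²)(c² + d²) = (ac − bd)² + (ad + bc)² = (ac + bd)² + (ad − bc)²:
  53 · 73 = 3869: from (2² + 7²)(3² + 8²), take (2·3 − 7·8, 2·8 + 7·3) = (6 − 56, 16 + 21) = (-50, 37); dropping signs (only squares matter) gives (50, 37); check 50² + 37² = 2500 + 1369 = 3869 ✓.
  Scale by k = 5: (5·50, 5·37) = (250, 185).
Step 4: Order so x ≤ y and verify: 185² + 250² = 34225 + 62500 = 96725 = n. ✓

n = 96725 = 185² + 250² (one valid representation with x ≤ y).


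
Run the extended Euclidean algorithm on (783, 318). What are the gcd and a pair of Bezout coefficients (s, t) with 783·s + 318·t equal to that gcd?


Euclidean algorithm on (783, 318) — divide until remainder is 0:
  783 = 2 · 318 + 147
  318 = 2 · 147 + 24
  147 = 6 · 24 + 3
  24 = 8 · 3 + 0
gcd(783, 318) = 3.
Track Bezout coefficients alongside the remainders: start with r₀ = 783 = a·1 + b·0 (s = 1, t = 0) and r₁ = 318 = a·0 + b·1 (s = 0, t = 1); each new remainder r_{k+1} = r_{k-1} − q_k·r_k inherits s_{k+1} = s_{k-1} − q_k·s_k, t_{k+1} = t_{k-1} − q_k·t_k, so r_k = a·s_k + b·t_k at every step:
  q = 2: r = 147, s = 1 − 2·0 = 1, t = 0 − 2·1 = -2  (check: 783·1 + 318·(-2) = 147)
  q = 2: r = 24, s = 0 − 2·1 = -2, t = 1 − 2·(-2) = 5  (check: 783·(-2) + 318·5 = 24)
  q = 6: r = 3, s = 1 − 6·(-2) = 13, t = -2 − 6·5 = -32  (check: 783·13 + 318·(-32) = 3)
The row with r = 3 (the gcd) gives the Bezout coefficients s = 13, t = -32.
Result: 783 · (13) + 318 · (-32) = 3.

gcd(783, 318) = 3; s = 13, t = -32 (check: 783·13 + 318·(-32) = 3).


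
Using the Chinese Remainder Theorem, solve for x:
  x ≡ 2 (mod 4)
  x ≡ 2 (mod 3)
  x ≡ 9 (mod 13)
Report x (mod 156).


Moduli 4, 3, 13 are pairwise coprime; by CRT there is a unique solution modulo M = 4 · 3 · 13 = 156.
Solve pairwise, accumulating the modulus:
  Start with x ≡ 2 (mod 4).
  Combine with x ≡ 2 (mod 3): since gcd(4, 3) = 1, we get a unique residue mod 12.
    Write x = 2 + 4·t and substitute into x ≡ 2 (mod 3): 4·t ≡ 2 − 2 = 0 (mod 3).
    Reduce coefficients mod 3: 1·t ≡ 0 (mod 3).
    So t ≡ 0 (mod 3).
    Then x = 2 + 4·0 = 2, valid modulo lcm(4, 3) = 12: x ≡ 2 (mod 12).
  Combine with x ≡ 9 (mod 13): since gcd(12, 13) = 1, we get a unique residue mod 156.
    Write x = 2 + 12·t and substitute into x ≡ 9 (mod 13): 12·t ≡ 9 − 2 = 7 (mod 13).
    The inverse of 12 mod 13 is 12 (since 12·12 = 144 = 11·13 + 1), so t ≡ 12·7 = 84 ≡ 6 (mod 13).
    Then x = 2 + 12·6 = 74, valid modulo lcm(12, 13) = 156: x ≡ 74 (mod 156).
Verify: 74 mod 4 = 2 ✓, 74 mod 3 = 2 ✓, 74 mod 13 = 9 ✓.

x ≡ 74 (mod 156).


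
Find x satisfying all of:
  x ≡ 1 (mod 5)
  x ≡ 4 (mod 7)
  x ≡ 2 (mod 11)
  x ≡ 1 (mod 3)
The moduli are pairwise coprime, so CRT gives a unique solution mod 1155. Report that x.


Product of moduli M = 5 · 7 · 11 · 3 = 1155.
Merge one congruence at a time:
  Start: x ≡ 1 (mod 5).
  Combine with x ≡ 4 (mod 7); new modulus lcm = 35.
    Write x = 1 + 5·t and substitute into x ≡ 4 (mod 7): 5·t ≡ 4 − 1 = 3 (mod 7).
    The inverse of 5 mod 7 is 3 (since 5·3 = 15 = 2·7 + 1), so t ≡ 3·3 = 9 ≡ 2 (mod 7).
    Then x = 1 + 5·2 = 11, valid modulo lcm(5, 7) = 35: x ≡ 11 (mod 35).
  Combine with x ≡ 2 (mod 11); new modulus lcm = 385.
    Write x = 11 + 35·t and substitute into x ≡ 2 (mod 11): 35·t ≡ 2 − 11 = -9 (mod 11).
    Reduce coefficients mod 11: 2·t ≡ 2 (mod 11).
    The inverse of 2 mod 11 is 6 (since 2·6 = 12 = 1·11 + 1), so t ≡ 6·2 = 12 ≡ 1 (mod 11).
    Then x = 11 + 35·1 = 46, valid modulo lcm(35, 11) = 385: x ≡ 46 (mod 385).
  Combine with x ≡ 1 (mod 3); new modulus lcm = 1155.
    Write x = 46 + 385·t and substitute into x ≡ 1 (mod 3): 385·t ≡ 1 − 46 = -45 (mod 3).
    Reduce coefficients mod 3: 1·t ≡ 0 (mod 3).
    So t ≡ 0 (mod 3).
    Then x = 46 + 385·0 = 46, valid modulo lcm(385, 3) = 1155: x ≡ 46 (mod 1155).
Verify against each original: 46 mod 5 = 1, 46 mod 7 = 4, 46 mod 11 = 2, 46 mod 3 = 1.

x ≡ 46 (mod 1155).


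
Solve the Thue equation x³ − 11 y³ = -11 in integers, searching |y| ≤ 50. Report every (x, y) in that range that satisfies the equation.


The equation is x³ - 11y³ = -11. For fixed y, x³ = 11·y³ − 11, so a solution requires the RHS to be a perfect cube.
Strategy: iterate y from -50 to 50, compute RHS = 11·y³ − 11, and check whether it is a (positive or negative) perfect cube.
Check small values of y:
  y = 0: RHS = -11 is not a perfect cube.
  y = 1: RHS = 0 = (0)³ ⇒ x = 0 works.
  y = -1: RHS = -22 is not a perfect cube.
  y = 2: RHS = 77 is not a perfect cube.
  y = -2: RHS = -99 is not a perfect cube.
  y = 3: RHS = 286 is not a perfect cube.
  y = -3: RHS = -308 is not a perfect cube.
Continuing the search up to |y| = 50 finds no further solutions beyond those listed.
Collected solutions: (0, 1).

Solutions (with |y| ≤ 50): (0, 1).


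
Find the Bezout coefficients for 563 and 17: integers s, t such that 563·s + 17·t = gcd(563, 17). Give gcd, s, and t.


Euclidean algorithm on (563, 17) — divide until remainder is 0:
  563 = 33 · 17 + 2
  17 = 8 · 2 + 1
  2 = 2 · 1 + 0
gcd(563, 17) = 1.
Track Bezout coefficients alongside the remainders: start with r₀ = 563 = a·1 + b·0 (s = 1, t = 0) and r₁ = 17 = a·0 + b·1 (s = 0, t = 1); each new remainder r_{k+1} = r_{k-1} − q_k·r_k inherits s_{k+1} = s_{k-1} − q_k·s_k, t_{k+1} = t_{k-1} − q_k·t_k, so r_k = a·s_k + b·t_k at every step:
  q = 33: r = 2, s = 1 − 33·0 = 1, t = 0 − 33·1 = -33  (check: 563·1 + 17·(-33) = 2)
  q = 8: r = 1, s = 0 − 8·1 = -8, t = 1 − 8·(-33) = 265  (check: 563·(-8) + 17·265 = 1)
The row with r = 1 (the gcd) gives the Bezout coefficients s = -8, t = 265.
Result: 563 · (-8) + 17 · (265) = 1.

gcd(563, 17) = 1; s = -8, t = 265 (check: 563·(-8) + 17·265 = 1).


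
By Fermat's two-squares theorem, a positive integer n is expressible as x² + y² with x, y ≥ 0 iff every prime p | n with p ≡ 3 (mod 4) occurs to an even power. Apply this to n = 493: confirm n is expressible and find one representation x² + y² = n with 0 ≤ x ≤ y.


Step 1: Factor n = 493 = 17 · 29.
Step 2: Check the mod-4 condition on each prime factor: 17 ≡ 1 (mod 4), exponent 1; 29 ≡ 1 (mod 4), exponent 1.
All primes ≡ 3 (mod 4) appear to even exponent (or don't appear), so by the two-squares theorem n IS expressible as a sum of two squares.
Step 3: Build a representation. Here n = 17 · 29 is a product of primes ≡ 1 (mod 4). Each prime p ≡ 1 (mod 4) is itself a sum of two squares; find a² by testing p − a² for a perfect square:
  17: 17 − 1² = 16 = 4² ⇒ 17 = 1² + 4².
  29: 29 − 1² = 28, 29 − 2² = 25 = 5² ⇒ 29 = 2² + 5².
  Combine using the Brahmagupta–Fibonacci identity (a² + b²)(c² + d²) = (ac − bd)² + (ad + bc)² = (ac + bd)² + (ad − bc)²:
  17 · 29 = 493: from (1² + 4²)(2² + 5²), take (1·2 − 4·5, 1·5 + 4·2) = (2 − 20, 5 + 8) = (-18, 13); dropping signs (only squares matter) gives (18, 13); check 18² + 13² = 324 + 169 = 493 ✓.
Step 4: Order so x ≤ y and verify: 13² + 18² = 169 + 324 = 493 = n. ✓

n = 493 = 13² + 18² (one valid representation with x ≤ y).


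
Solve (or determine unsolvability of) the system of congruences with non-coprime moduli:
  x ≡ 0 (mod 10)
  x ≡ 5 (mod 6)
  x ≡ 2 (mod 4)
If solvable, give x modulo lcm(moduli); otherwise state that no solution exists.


Moduli 10, 6, 4 are not pairwise coprime, so CRT works modulo lcm(m_i) when all pairwise compatibility conditions hold.
Pairwise compatibility: gcd(m_i, m_j) must divide a_i - a_j for every pair.
Merge one congruence at a time:
  Start: x ≡ 0 (mod 10).
  Combine with x ≡ 5 (mod 6): gcd(10, 6) = 2, and 5 - 0 = 5 is NOT divisible by 2.
    ⇒ system is inconsistent (no integer solution).

No solution (the system is inconsistent).


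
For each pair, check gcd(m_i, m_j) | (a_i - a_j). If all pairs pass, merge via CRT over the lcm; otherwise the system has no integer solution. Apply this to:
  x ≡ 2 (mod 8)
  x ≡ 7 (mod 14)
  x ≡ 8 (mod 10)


Moduli 8, 14, 10 are not pairwise coprime, so CRT works modulo lcm(m_i) when all pairwise compatibility conditions hold.
Pairwise compatibility: gcd(m_i, m_j) must divide a_i - a_j for every pair.
Merge one congruence at a time:
  Start: x ≡ 2 (mod 8).
  Combine with x ≡ 7 (mod 14): gcd(8, 14) = 2, and 7 - 2 = 5 is NOT divisible by 2.
    ⇒ system is inconsistent (no integer solution).

No solution (the system is inconsistent).


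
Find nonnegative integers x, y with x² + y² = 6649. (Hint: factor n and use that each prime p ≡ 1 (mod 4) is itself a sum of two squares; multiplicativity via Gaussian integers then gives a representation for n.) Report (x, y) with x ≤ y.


Step 1: Factor n = 6649 = 61 · 109.
Step 2: Check the mod-4 condition on each prime factor: 61 ≡ 1 (mod 4), exponent 1; 109 ≡ 1 (mod 4), exponent 1.
All primes ≡ 3 (mod 4) appear to even exponent (or don't appear), so by the two-squares theorem n IS expressible as a sum of two squares.
Step 3: Build a representation. Here n = 61 · 109 is a product of primes ≡ 1 (mod 4). Each prime p ≡ 1 (mod 4) is itself a sum of two squares; find a² by testing p − a² for a perfect square:
  61: 61 − 1² = 60, 61 − 2² = 57, 61 − 3² = 52, 61 − 4² = 45, 61 − 5² = 36 = 6² ⇒ 61 = 5² + 6².
  109: 109 − 1² = 108, 109 − 2² = 105, 109 − 3² = 100 = 10² ⇒ 109 = 3² + 10².
  Combine using the Brahmagupta–Fibonacci identity (a² + b²)(c² + d²) = (ac − bd)² + (ad + bc)² = (ac + bd)² + (ad − bc)²:
  61 · 109 = 6649: from (5² + 6²)(3² + 10²), take (5·3 − 6·10, 5·10 + 6·3) = (15 − 60, 50 + 18) = (-45, 68); dropping signs (only squares matter) gives (45, 68); check 45² + 68² = 2025 + 4624 = 6649 ✓.
Step 4: Order so x ≤ y and verify: 45² + 68² = 2025 + 4624 = 6649 = n. ✓

n = 6649 = 45² + 68² (one valid representation with x ≤ y).


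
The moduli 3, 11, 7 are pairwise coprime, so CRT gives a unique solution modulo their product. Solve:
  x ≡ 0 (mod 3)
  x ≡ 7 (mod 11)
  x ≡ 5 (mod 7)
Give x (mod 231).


Moduli 3, 11, 7 are pairwise coprime; by CRT there is a unique solution modulo M = 3 · 11 · 7 = 231.
Solve pairwise, accumulating the modulus:
  Start with x ≡ 0 (mod 3).
  Combine with x ≡ 7 (mod 11): since gcd(3, 11) = 1, we get a unique residue mod 33.
    Write x = 0 + 3·t and substitute into x ≡ 7 (mod 11): 3·t ≡ 7 − 0 = 7 (mod 11).
    The inverse of 3 mod 11 is 4 (since 3·4 = 12 = 1·11 + 1), so t ≡ 4·7 = 28 ≡ 6 (mod 11).
    Then x = 0 + 3·6 = 18, valid modulo lcm(3, 11) = 33: x ≡ 18 (mod 33).
  Combine with x ≡ 5 (mod 7): since gcd(33, 7) = 1, we get a unique residue mod 231.
    Write x = 18 + 33·t and substitute into x ≡ 5 (mod 7): 33·t ≡ 5 − 18 = -13 (mod 7).
    Reduce coefficients mod 7: 5·t ≡ 1 (mod 7).
    The inverse of 5 mod 7 is 3 (since 5·3 = 15 = 2·7 + 1), so t ≡ 3·1 = 3 ≡ 3 (mod 7).
    Then x = 18 + 33·3 = 117, valid modulo lcm(33, 7) = 231: x ≡ 117 (mod 231).
Verify: 117 mod 3 = 0 ✓, 117 mod 11 = 7 ✓, 117 mod 7 = 5 ✓.

x ≡ 117 (mod 231).


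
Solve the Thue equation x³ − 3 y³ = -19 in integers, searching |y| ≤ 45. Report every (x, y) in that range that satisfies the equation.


The equation is x³ - 3y³ = -19. For fixed y, x³ = 3·y³ − 19, so a solution requires the RHS to be a perfect cube.
Strategy: iterate y from -45 to 45, compute RHS = 3·y³ − 19, and check whether it is a (positive or negative) perfect cube.
Check small values of y:
  y = 0: RHS = -19 is not a perfect cube.
  y = 1: RHS = -16 is not a perfect cube.
  y = -1: RHS = -22 is not a perfect cube.
  y = 2: RHS = 5 is not a perfect cube.
  y = -2: RHS = -43 is not a perfect cube.
  y = 3: RHS = 62 is not a perfect cube.
  y = -3: RHS = -100 is not a perfect cube.
Continuing the search up to |y| = 45 finds no solutions either.
No (x, y) in the scanned range satisfies the equation.

No integer solutions with |y| ≤ 45.


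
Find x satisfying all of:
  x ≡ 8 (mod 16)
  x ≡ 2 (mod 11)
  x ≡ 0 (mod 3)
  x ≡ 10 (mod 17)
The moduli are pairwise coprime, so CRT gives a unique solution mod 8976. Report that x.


Product of moduli M = 16 · 11 · 3 · 17 = 8976.
Merge one congruence at a time:
  Start: x ≡ 8 (mod 16).
  Combine with x ≡ 2 (mod 11); new modulus lcm = 176.
    Write x = 8 + 16·t and substitute into x ≡ 2 (mod 11): 16·t ≡ 2 − 8 = -6 (mod 11).
    Reduce coefficients mod 11: 5·t ≡ 5 (mod 11).
    The inverse of 5 mod 11 is 9 (since 5·9 = 45 = 4·11 + 1), so t ≡ 9·5 = 45 ≡ 1 (mod 11).
    Then x = 8 + 16·1 = 24, valid modulo lcm(16, 11) = 176: x ≡ 24 (mod 176).
  Combine with x ≡ 0 (mod 3); new modulus lcm = 528.
    Write x = 24 + 176·t and substitute into x ≡ 0 (mod 3): 176·t ≡ 0 − 24 = -24 (mod 3).
    Reduce coefficients mod 3: 2·t ≡ 0 (mod 3).
    The inverse of 2 mod 3 is 2 (since 2·2 = 4 = 1·3 + 1), so t ≡ 2·0 = 0 ≡ 0 (mod 3).
    Then x = 24 + 176·0 = 24, valid modulo lcm(176, 3) = 528: x ≡ 24 (mod 528).
  Combine with x ≡ 10 (mod 17); new modulus lcm = 8976.
    Write x = 24 + 528·t and substitute into x ≡ 10 (mod 17): 528·t ≡ 10 − 24 = -14 (mod 17).
    Reduce coefficients mod 17: 1·t ≡ 3 (mod 17).
    So t ≡ 3 (mod 17).
    Then x = 24 + 528·3 = 1608, valid modulo lcm(528, 17) = 8976: x ≡ 1608 (mod 8976).
Verify against each original: 1608 mod 16 = 8, 1608 mod 11 = 2, 1608 mod 3 = 0, 1608 mod 17 = 10.

x ≡ 1608 (mod 8976).


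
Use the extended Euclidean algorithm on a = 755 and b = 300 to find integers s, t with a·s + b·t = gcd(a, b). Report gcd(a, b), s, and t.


Euclidean algorithm on (755, 300) — divide until remainder is 0:
  755 = 2 · 300 + 155
  300 = 1 · 155 + 145
  155 = 1 · 145 + 10
  145 = 14 · 10 + 5
  10 = 2 · 5 + 0
gcd(755, 300) = 5.
Track Bezout coefficients alongside the remainders: start with r₀ = 755 = a·1 + b·0 (s = 1, t = 0) and r₁ = 300 = a·0 + b·1 (s = 0, t = 1); each new remainder r_{k+1} = r_{k-1} − q_k·r_k inherits s_{k+1} = s_{k-1} − q_k·s_k, t_{k+1} = t_{k-1} − q_k·t_k, so r_k = a·s_k + b·t_k at every step:
  q = 2: r = 155, s = 1 − 2·0 = 1, t = 0 − 2·1 = -2  (check: 755·1 + 300·(-2) = 155)
  q = 1: r = 145, s = 0 − 1·1 = -1, t = 1 − 1·(-2) = 3  (check: 755·(-1) + 300·3 = 145)
  q = 1: r = 10, s = 1 − 1·(-1) = 2, t = -2 − 1·3 = -5  (check: 755·2 + 300·(-5) = 10)
  q = 14: r = 5, s = -1 − 14·2 = -29, t = 3 − 14·(-5) = 73  (check: 755·(-29) + 300·73 = 5)
The row with r = 5 (the gcd) gives the Bezout coefficients s = -29, t = 73.
Result: 755 · (-29) + 300 · (73) = 5.

gcd(755, 300) = 5; s = -29, t = 73 (check: 755·(-29) + 300·73 = 5).


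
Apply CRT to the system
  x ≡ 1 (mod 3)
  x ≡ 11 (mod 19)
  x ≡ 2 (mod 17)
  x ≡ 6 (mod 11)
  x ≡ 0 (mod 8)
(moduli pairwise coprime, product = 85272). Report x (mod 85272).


Product of moduli M = 3 · 19 · 17 · 11 · 8 = 85272.
Merge one congruence at a time:
  Start: x ≡ 1 (mod 3).
  Combine with x ≡ 11 (mod 19); new modulus lcm = 57.
    Write x = 1 + 3·t and substitute into x ≡ 11 (mod 19): 3·t ≡ 11 − 1 = 10 (mod 19).
    The inverse of 3 mod 19 is 13 (since 3·13 = 39 = 2·19 + 1), so t ≡ 13·10 = 130 ≡ 16 (mod 19).
    Then x = 1 + 3·16 = 49, valid modulo lcm(3, 19) = 57: x ≡ 49 (mod 57).
  Combine with x ≡ 2 (mod 17); new modulus lcm = 969.
    Write x = 49 + 57·t and substitute into x ≡ 2 (mod 17): 57·t ≡ 2 − 49 = -47 (mod 17).
    Reduce coefficients mod 17: 6·t ≡ 4 (mod 17).
    The inverse of 6 mod 17 is 3 (since 6·3 = 18 = 1·17 + 1), so t ≡ 3·4 = 12 ≡ 12 (mod 17).
    Then x = 49 + 57·12 = 733, valid modulo lcm(57, 17) = 969: x ≡ 733 (mod 969).
  Combine with x ≡ 6 (mod 11); new modulus lcm = 10659.
    Write x = 733 + 969·t and substitute into x ≡ 6 (mod 11): 969·t ≡ 6 − 733 = -727 (mod 11).
    Reduce coefficients mod 11: 1·t ≡ 10 (mod 11).
    So t ≡ 10 (mod 11).
    Then x = 733 + 969·10 = 10423, valid modulo lcm(969, 11) = 10659: x ≡ 10423 (mod 10659).
  Combine with x ≡ 0 (mod 8); new modulus lcm = 85272.
    Write x = 10423 + 10659·t and substitute into x ≡ 0 (mod 8): 10659·t ≡ 0 − 10423 = -10423 (mod 8).
    Reduce coefficients mod 8: 3·t ≡ 1 (mod 8).
    The inverse of 3 mod 8 is 3 (since 3·3 = 9 = 1·8 + 1), so t ≡ 3·1 = 3 ≡ 3 (mod 8).
    Then x = 10423 + 10659·3 = 42400, valid modulo lcm(10659, 8) = 85272: x ≡ 42400 (mod 85272).
Verify against each original: 42400 mod 3 = 1, 42400 mod 19 = 11, 42400 mod 17 = 2, 42400 mod 11 = 6, 42400 mod 8 = 0.

x ≡ 42400 (mod 85272).


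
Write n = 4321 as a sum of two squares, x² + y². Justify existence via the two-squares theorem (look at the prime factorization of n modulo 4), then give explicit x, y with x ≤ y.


Step 1: Factor n = 4321 = 29 · 149.
Step 2: Check the mod-4 condition on each prime factor: 29 ≡ 1 (mod 4), exponent 1; 149 ≡ 1 (mod 4), exponent 1.
All primes ≡ 3 (mod 4) appear to even exponent (or don't appear), so by the two-squares theorem n IS expressible as a sum of two squares.
Step 3: Build a representation. Here n = 29 · 149 is a product of primes ≡ 1 (mod 4). Each prime p ≡ 1 (mod 4) is itself a sum of two squares; find a² by testing p − a² for a perfect square:
  29: 29 − 1² = 28, 29 − 2² = 25 = 5² ⇒ 29 = 2² + 5².
  149: 149 − 1² = 148, 149 − 2² = 145, 149 − 3² = 140, 149 − 4² = 133, 149 − 5² = 124, 149 − 6² = 113, 149 − 7² = 100 = 10² ⇒ 149 = 7² + 10².
  Combine using the Brahmagupta–Fibonacci identity (a² + b²)(c² + d²) = (ac − bd)² + (ad + bc)² = (ac + bd)² + (ad − bc)²:
  29 · 149 = 4321: from (2² + 5²)(7² + 10²), take (2·7 − 5·10, 2·10 + 5·7) = (14 − 50, 20 + 35) = (-36, 55); dropping signs (only squares matter) gives (36, 55); check 36² + 55² = 1296 + 3025 = 4321 ✓.
Step 4: Order so x ≤ y and verify: 36² + 55² = 1296 + 3025 = 4321 = n. ✓

n = 4321 = 36² + 55² (one valid representation with x ≤ y).


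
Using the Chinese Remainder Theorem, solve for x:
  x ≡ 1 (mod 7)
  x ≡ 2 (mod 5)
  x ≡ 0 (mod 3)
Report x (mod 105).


Moduli 7, 5, 3 are pairwise coprime; by CRT there is a unique solution modulo M = 7 · 5 · 3 = 105.
Solve pairwise, accumulating the modulus:
  Start with x ≡ 1 (mod 7).
  Combine with x ≡ 2 (mod 5): since gcd(7, 5) = 1, we get a unique residue mod 35.
    Write x = 1 + 7·t and substitute into x ≡ 2 (mod 5): 7·t ≡ 2 − 1 = 1 (mod 5).
    Reduce coefficients mod 5: 2·t ≡ 1 (mod 5).
    The inverse of 2 mod 5 is 3 (since 2·3 = 6 = 1·5 + 1), so t ≡ 3·1 = 3 ≡ 3 (mod 5).
    Then x = 1 + 7·3 = 22, valid modulo lcm(7, 5) = 35: x ≡ 22 (mod 35).
  Combine with x ≡ 0 (mod 3): since gcd(35, 3) = 1, we get a unique residue mod 105.
    Write x = 22 + 35·t and substitute into x ≡ 0 (mod 3): 35·t ≡ 0 − 22 = -22 (mod 3).
    Reduce coefficients mod 3: 2·t ≡ 2 (mod 3).
    The inverse of 2 mod 3 is 2 (since 2·2 = 4 = 1·3 + 1), so t ≡ 2·2 = 4 ≡ 1 (mod 3).
    Then x = 22 + 35·1 = 57, valid modulo lcm(35, 3) = 105: x ≡ 57 (mod 105).
Verify: 57 mod 7 = 1 ✓, 57 mod 5 = 2 ✓, 57 mod 3 = 0 ✓.

x ≡ 57 (mod 105).


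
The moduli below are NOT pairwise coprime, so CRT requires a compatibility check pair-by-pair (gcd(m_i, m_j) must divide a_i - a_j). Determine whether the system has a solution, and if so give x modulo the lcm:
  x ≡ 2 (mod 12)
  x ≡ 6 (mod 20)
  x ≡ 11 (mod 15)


Moduli 12, 20, 15 are not pairwise coprime, so CRT works modulo lcm(m_i) when all pairwise compatibility conditions hold.
Pairwise compatibility: gcd(m_i, m_j) must divide a_i - a_j for every pair.
Merge one congruence at a time:
  Start: x ≡ 2 (mod 12).
  Combine with x ≡ 6 (mod 20): gcd(12, 20) = 4; 6 - 2 = 4, which IS divisible by 4, so compatible.
    Write x = 2 + 12·t and substitute into x ≡ 6 (mod 20): 12·t ≡ 6 − 2 = 4 (mod 20).
    Divide the congruence (and modulus) by g = 4: 3·t ≡ 1 (mod 5).
    The inverse of 3 mod 5 is 2 (since 3·2 = 6 = 1·5 + 1), so t ≡ 2·1 = 2 ≡ 2 (mod 5).
    Then x = 2 + 12·2 = 26, valid modulo lcm(12, 20) = 60: x ≡ 26 (mod 60).
  Combine with x ≡ 11 (mod 15): gcd(60, 15) = 15; 11 - 26 = -15, which IS divisible by 15, so compatible.
    Write x = 26 + 60·t and substitute into x ≡ 11 (mod 15): 60·t ≡ 11 − 26 = -15 (mod 15).
    Divide the congruence (and modulus) by g = 15: 4·t ≡ -1 (mod 1).
    Modulo 1 every t works; take t = 0.
    Then x = 26 + 60·0 = 26, valid modulo lcm(60, 15) = 60: x ≡ 26 (mod 60).
Verify: 26 mod 12 = 2, 26 mod 20 = 6, 26 mod 15 = 11.

x ≡ 26 (mod 60).


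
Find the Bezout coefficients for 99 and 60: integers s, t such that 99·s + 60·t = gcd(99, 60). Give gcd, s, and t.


Euclidean algorithm on (99, 60) — divide until remainder is 0:
  99 = 1 · 60 + 39
  60 = 1 · 39 + 21
  39 = 1 · 21 + 18
  21 = 1 · 18 + 3
  18 = 6 · 3 + 0
gcd(99, 60) = 3.
Track Bezout coefficients alongside the remainders: start with r₀ = 99 = a·1 + b·0 (s = 1, t = 0) and r₁ = 60 = a·0 + b·1 (s = 0, t = 1); each new remainder r_{k+1} = r_{k-1} − q_k·r_k inherits s_{k+1} = s_{k-1} − q_k·s_k, t_{k+1} = t_{k-1} − q_k·t_k, so r_k = a·s_k + b·t_k at every step:
  q = 1: r = 39, s = 1 − 1·0 = 1, t = 0 − 1·1 = -1  (check: 99·1 + 60·(-1) = 39)
  q = 1: r = 21, s = 0 − 1·1 = -1, t = 1 − 1·(-1) = 2  (check: 99·(-1) + 60·2 = 21)
  q = 1: r = 18, s = 1 − 1·(-1) = 2, t = -1 − 1·2 = -3  (check: 99·2 + 60·(-3) = 18)
  q = 1: r = 3, s = -1 − 1·2 = -3, t = 2 − 1·(-3) = 5  (check: 99·(-3) + 60·5 = 3)
The row with r = 3 (the gcd) gives the Bezout coefficients s = -3, t = 5.
Result: 99 · (-3) + 60 · (5) = 3.

gcd(99, 60) = 3; s = -3, t = 5 (check: 99·(-3) + 60·5 = 3).


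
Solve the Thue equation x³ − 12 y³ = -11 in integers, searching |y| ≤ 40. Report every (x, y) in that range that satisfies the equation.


The equation is x³ - 12y³ = -11. For fixed y, x³ = 12·y³ − 11, so a solution requires the RHS to be a perfect cube.
Strategy: iterate y from -40 to 40, compute RHS = 12·y³ − 11, and check whether it is a (positive or negative) perfect cube.
Check small values of y:
  y = 0: RHS = -11 is not a perfect cube.
  y = 1: RHS = 1 = (1)³ ⇒ x = 1 works.
  y = -1: RHS = -23 is not a perfect cube.
  y = 2: RHS = 85 is not a perfect cube.
  y = -2: RHS = -107 is not a perfect cube.
  y = 3: RHS = 313 is not a perfect cube.
  y = -3: RHS = -335 is not a perfect cube.
Continuing the search up to |y| = 40 finds no further solutions beyond those listed.
Collected solutions: (1, 1).

Solutions (with |y| ≤ 40): (1, 1).


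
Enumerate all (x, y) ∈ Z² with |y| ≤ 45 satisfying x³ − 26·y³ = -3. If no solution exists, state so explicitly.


The equation is x³ - 26y³ = -3. For fixed y, x³ = 26·y³ − 3, so a solution requires the RHS to be a perfect cube.
Strategy: iterate y from -45 to 45, compute RHS = 26·y³ − 3, and check whether it is a (positive or negative) perfect cube.
Check small values of y:
  y = 0: RHS = -3 is not a perfect cube.
  y = 1: RHS = 23 is not a perfect cube.
  y = -1: RHS = -29 is not a perfect cube.
  y = 2: RHS = 205 is not a perfect cube.
  y = -2: RHS = -211 is not a perfect cube.
  y = 3: RHS = 699 is not a perfect cube.
  y = -3: RHS = -705 is not a perfect cube.
Continuing the search up to |y| = 45 finds no solutions either.
No (x, y) in the scanned range satisfies the equation.

No integer solutions with |y| ≤ 45.


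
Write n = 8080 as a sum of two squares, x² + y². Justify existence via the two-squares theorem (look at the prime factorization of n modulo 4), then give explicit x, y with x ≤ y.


Step 1: Factor n = 8080 = 2^4 · 5 · 101.
Step 2: Check the mod-4 condition on each prime factor: 2 = 2 (special); 5 ≡ 1 (mod 4), exponent 1; 101 ≡ 1 (mod 4), exponent 1.
All primes ≡ 3 (mod 4) appear to even exponent (or don't appear), so by the two-squares theorem n IS expressible as a sum of two squares.
Step 3: Build a representation. Group n = k² · m with k = 4 and m = 5 · 101 = 505 (a product of primes ≡ 1 (mod 4)); a representation of m scales to one of n via (k·x)² + (k·y)² = k²(x² + y²). Each prime p ≡ 1 (mod 4) is itself a sum of two squares; find a² by testing p − a² for a perfect square:
  5: 5 − 1² = 4 = 2² ⇒ 5 = 1² + 2².
  101: 101 − 1² = 100 = 10² ⇒ 101 = 1² + 10².
  Combine using the Brahmagupta–Fibonacci identity (a² + b²)(c² + d²) = (ac − bd)² + (ad + bc)² = (ac + bd)² + (ad − bc)²:
  5 · 101 = 505: from (1² + 2²)(1² + 10²), take (1·1 − 2·10, 1·10 + 2·1) = (1 − 20, 10 + 2) = (-19, 12); dropping signs (only squares matter) gives (19, 12); check 19² + 12² = 361 + 144 = 505 ✓.
  Scale by k = 4: (4·19, 4·12) = (76, 48).
Step 4: Order so x ≤ y and verify: 48² + 76² = 2304 + 5776 = 8080 = n. ✓

n = 8080 = 48² + 76² (one valid representation with x ≤ y).
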